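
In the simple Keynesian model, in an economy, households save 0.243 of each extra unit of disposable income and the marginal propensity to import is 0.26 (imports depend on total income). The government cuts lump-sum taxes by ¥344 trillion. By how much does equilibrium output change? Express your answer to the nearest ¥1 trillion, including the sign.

MPC = 1 − MPS = 1 − 0.243 = 0.757.
A lump-sum tax change of −¥344 trillion shifts disposable income by +¥344 trillion; first-round consumption changes by −c × ΔT = −0.757 × (−¥344 trillion) = +¥260.408 trillion.
Expenditure multiplier = 1/(1 − c + m) = 1/(1 − 0.757 + 0.26) = 1/0.503 ≈ 1.988.
The tax multiplier is −c × k ≈ −1.505, so ΔY = k × (−c·ΔT) = (+¥260.408 trillion) / 0.503 ≈ +¥518 trillion.

+¥518 trillion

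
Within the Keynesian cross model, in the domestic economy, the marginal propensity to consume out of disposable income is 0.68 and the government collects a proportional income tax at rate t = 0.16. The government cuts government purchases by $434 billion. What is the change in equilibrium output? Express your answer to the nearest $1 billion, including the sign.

Expenditure multiplier = 1/(1 − c(1−t)) = 1/(1 − 0.68×0.84) = 1/0.4288 ≈ 2.332.
ΔY = k × ΔG = (−$434 billion) / 0.4288 ≈ −$1,012 billion.

−$1,012 billion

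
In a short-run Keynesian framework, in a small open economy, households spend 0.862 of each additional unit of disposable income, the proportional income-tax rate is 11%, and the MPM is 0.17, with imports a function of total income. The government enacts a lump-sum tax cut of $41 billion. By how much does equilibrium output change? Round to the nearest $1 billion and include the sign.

+$88 billion

A lump-sum tax change of −$41 billion shifts disposable income by +$41 billion; first-round consumption changes by −c × ΔT = −0.862 × (−$41 billion) = +$35.342 billion.
Expenditure multiplier = 1/(1 − c(1−t) + m) = 1/(1 − 0.862×0.89 + 0.17) = 1/0.40282 ≈ 2.482.
The tax multiplier is −c × k ≈ −2.14, so ΔY = k × (−c·ΔT) = (+$35.342 billion) / 0.40282 ≈ +$88 billion.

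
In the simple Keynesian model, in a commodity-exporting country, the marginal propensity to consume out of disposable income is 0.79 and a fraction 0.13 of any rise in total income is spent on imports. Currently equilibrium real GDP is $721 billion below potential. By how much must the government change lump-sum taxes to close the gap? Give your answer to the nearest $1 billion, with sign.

Spending multiplier = 1/(1 − c + m) = 1/(1 − 0.79 + 0.13) = 1/0.34 ≈ 2.941.
Tax multiplier = −c·k = −0.79/0.34 ≈ −2.324. Need ΔY = +$721 billion, so ΔT = ΔY/(−c·k) = −(+$721 billion) × 0.34 / 0.79 ≈ −$310 billion.
The government should cut lump-sum taxes by $310 billion.

−$310 billion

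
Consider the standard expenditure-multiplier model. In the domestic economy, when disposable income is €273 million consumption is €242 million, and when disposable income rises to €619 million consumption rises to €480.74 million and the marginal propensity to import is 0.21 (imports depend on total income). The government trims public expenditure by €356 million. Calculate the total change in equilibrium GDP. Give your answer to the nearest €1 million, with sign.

MPC = ΔC/ΔYd = (480.74 − 242)/(619 − 273) = 238.74/346 = 0.69.
Expenditure multiplier = 1/(1 − c + m) = 1/(1 − 0.69 + 0.21) = 1/0.52 ≈ 1.923.
ΔY = k × ΔG = (−€356 million) / 0.52 ≈ −€685 million.

−€685 million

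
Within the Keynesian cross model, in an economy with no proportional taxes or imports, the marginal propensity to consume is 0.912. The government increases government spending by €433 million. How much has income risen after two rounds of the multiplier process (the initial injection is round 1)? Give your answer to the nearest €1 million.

Round 1 adds ΔG = €433 million; each later round is MPC = 0.912 times the previous.
After 2 rounds: 433 + 394.896 = ΔG·(1 − c^2)/(1 − c) = 433 × (1 − 0.831744)/0.088 ≈ €828 million.

€828 million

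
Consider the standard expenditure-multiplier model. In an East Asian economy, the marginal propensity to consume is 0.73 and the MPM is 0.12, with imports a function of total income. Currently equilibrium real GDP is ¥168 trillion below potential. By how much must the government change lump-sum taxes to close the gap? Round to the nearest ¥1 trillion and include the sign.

−¥90 trillion

Spending multiplier = 1/(1 − c + m) = 1/(1 − 0.73 + 0.12) = 1/0.39 ≈ 2.564.
Tax multiplier = −c·k = −0.73/0.39 ≈ −1.872. Need ΔY = +¥168 trillion, so ΔT = ΔY/(−c·k) = −(+¥168 trillion) × 0.39 / 0.73 ≈ −¥90 trillion.
The government should cut lump-sum taxes by ¥90 trillion.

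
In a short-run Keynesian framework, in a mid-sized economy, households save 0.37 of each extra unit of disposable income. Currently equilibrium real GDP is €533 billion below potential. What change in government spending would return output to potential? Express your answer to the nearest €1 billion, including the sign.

+€197 billion

MPC = 1 − MPS = 1 − 0.37 = 0.63.
Spending multiplier = 1/(1 − MPC) = 1/(1 − 0.63) = 1/0.37 ≈ 2.703.
Need ΔY = +€533 billion, so ΔG = ΔY/k = (+€533 billion) × 0.37 ≈ +€197 billion.
The government should increase government spending by €197 billion.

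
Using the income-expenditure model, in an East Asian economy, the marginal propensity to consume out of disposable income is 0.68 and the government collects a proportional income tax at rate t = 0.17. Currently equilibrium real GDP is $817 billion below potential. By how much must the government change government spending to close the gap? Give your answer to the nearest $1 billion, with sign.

Spending multiplier = 1/(1 − c(1−t)) = 1/(1 − 0.68×0.83) = 1/0.4356 ≈ 2.296.
Need ΔY = +$817 billion, so ΔG = ΔY/k = (+$817 billion) × 0.4356 ≈ +$356 billion.
The government should increase government spending by $356 billion.

+$356 billion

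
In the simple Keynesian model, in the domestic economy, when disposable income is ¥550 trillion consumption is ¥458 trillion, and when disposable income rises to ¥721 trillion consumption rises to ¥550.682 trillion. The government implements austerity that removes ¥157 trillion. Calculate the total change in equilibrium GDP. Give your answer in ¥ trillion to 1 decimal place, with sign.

−¥342.8 trillion

MPC = ΔC/ΔYd = (550.682 − 458)/(721 − 550) = 92.682/171 = 0.542.
Spending multiplier = 1/(1 − MPC) = 1/(1 − 0.542) = 1/0.458 ≈ 2.183.
ΔY = k × ΔG = (−¥157 trillion) / 0.458 ≈ −¥342.8 trillion.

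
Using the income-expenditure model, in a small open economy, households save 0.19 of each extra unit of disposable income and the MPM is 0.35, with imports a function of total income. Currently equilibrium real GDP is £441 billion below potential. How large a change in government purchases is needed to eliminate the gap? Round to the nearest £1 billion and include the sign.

MPC = 1 − MPS = 1 − 0.19 = 0.81.
Spending multiplier = 1/(1 − c + m) = 1/(1 − 0.81 + 0.35) = 1/0.54 ≈ 1.852.
Need ΔY = +£441 billion, so ΔG = ΔY/k = (+£441 billion) × 0.54 ≈ +£238 billion.
The government should increase government purchases by £238 billion.

+£238 billion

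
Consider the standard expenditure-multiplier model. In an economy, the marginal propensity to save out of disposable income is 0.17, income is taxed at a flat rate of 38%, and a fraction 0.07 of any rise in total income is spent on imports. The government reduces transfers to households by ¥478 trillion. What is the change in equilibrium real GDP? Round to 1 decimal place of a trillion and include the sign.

MPC = 1 − MPS = 1 − 0.17 = 0.83.
The transfer change shifts disposable income by −¥478 trillion, so first-round consumption changes by c·ΔTR = 0.83 × (−¥478 trillion) = −¥396.74 trillion.
Expenditure multiplier = 1/(1 − c(1−t) + m) = 1/(1 − 0.83×0.62 + 0.07) = 1/0.5554 ≈ 1.801.
The transfer multiplier is c × k ≈ 1.494, so ΔY = k × (c·ΔTR) = (−¥396.74 trillion) / 0.5554 ≈ −¥714.3 trillion.

−¥714.3 trillion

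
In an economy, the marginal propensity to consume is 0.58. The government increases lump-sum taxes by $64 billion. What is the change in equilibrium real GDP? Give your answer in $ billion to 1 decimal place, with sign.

A lump-sum tax change of +$64 billion shifts disposable income by −$64 billion; first-round consumption changes by −c × ΔT = −0.58 × (+$64 billion) = −$37.12 billion.
Expenditure multiplier = 1/(1 − MPC) = 1/(1 − 0.58) = 1/0.42 ≈ 2.381.
The tax multiplier is −c × k ≈ −1.381, so ΔY = k × (−c·ΔT) = (−$37.12 billion) / 0.42 ≈ −$88.4 billion.

−$88.4 billion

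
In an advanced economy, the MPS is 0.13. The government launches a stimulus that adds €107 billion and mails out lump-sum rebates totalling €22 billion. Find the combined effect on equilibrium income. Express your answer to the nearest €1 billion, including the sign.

MPC = 1 − MPS = 1 − 0.13 = 0.87.
Expenditure multiplier = 1/(1 − MPC) = 1/(1 − 0.87) = 1/0.13 ≈ 7.692.
ΔG contributes k·ΔG = (+€107 billion) / 0.13 ≈ +€823.1 billion.
ΔT of −€22 billion changes first-round spending by −c·ΔT = +€19.14 billion, contributing k·(−c·ΔT) = (+€19.14 billion) / 0.13 ≈ +€147.2 billion.
Net ΔY = k(ΔG − c·ΔT) = (+€126.14 billion) / 0.13 ≈ +€970 billion.

+€970 billion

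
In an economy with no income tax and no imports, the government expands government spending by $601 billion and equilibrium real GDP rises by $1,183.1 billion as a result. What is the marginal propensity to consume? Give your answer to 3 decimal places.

Implied spending multiplier k = ΔY/ΔG = 1,183.1/601 ≈ 1.9686.
Since k = 1/(1 − MPC), MPC = 1 − 1/k = 1 − ΔG/ΔY = 1 − 601/1,183.1 ≈ 0.492.

0.492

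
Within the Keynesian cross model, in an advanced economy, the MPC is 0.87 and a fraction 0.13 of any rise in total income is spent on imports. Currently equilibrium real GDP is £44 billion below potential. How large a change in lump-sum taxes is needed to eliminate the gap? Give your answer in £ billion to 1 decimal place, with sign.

Spending multiplier = 1/(1 − c + m) = 1/(1 − 0.87 + 0.13) = 1/0.26 ≈ 3.846.
Tax multiplier = −c·k = −0.87/0.26 ≈ −3.346. Need ΔY = +£44 billion, so ΔT = ΔY/(−c·k) = −(+£44 billion) × 0.26 / 0.87 ≈ −£13.1 billion.
The government should cut lump-sum taxes by £13.1 billion.

−£13.1 billion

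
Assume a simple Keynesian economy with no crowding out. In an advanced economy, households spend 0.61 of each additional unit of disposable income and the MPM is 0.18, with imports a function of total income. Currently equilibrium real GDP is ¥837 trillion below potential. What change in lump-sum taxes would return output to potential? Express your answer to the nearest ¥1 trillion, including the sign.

−¥782 trillion

Spending multiplier = 1/(1 − c + m) = 1/(1 − 0.61 + 0.18) = 1/0.57 ≈ 1.754.
Tax multiplier = −c·k = −0.61/0.57 ≈ −1.07. Need ΔY = +¥837 trillion, so ΔT = ΔY/(−c·k) = −(+¥837 trillion) × 0.57 / 0.61 ≈ −¥782 trillion.
The government should cut lump-sum taxes by ¥782 trillion.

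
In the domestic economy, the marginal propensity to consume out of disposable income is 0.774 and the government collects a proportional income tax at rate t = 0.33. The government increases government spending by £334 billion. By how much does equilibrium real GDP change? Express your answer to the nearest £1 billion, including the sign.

Spending multiplier = 1/(1 − c(1−t)) = 1/(1 − 0.774×0.67) = 1/0.48142 ≈ 2.077.
ΔY = k × ΔG = (+£334 billion) / 0.48142 ≈ +£694 billion.

+£694 billion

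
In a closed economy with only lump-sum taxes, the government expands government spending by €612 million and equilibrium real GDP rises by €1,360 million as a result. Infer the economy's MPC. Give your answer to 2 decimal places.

Implied spending multiplier k = ΔY/ΔG = 1,360/612 ≈ 2.2222.
Since k = 1/(1 − MPC), MPC = 1 − 1/k = 1 − ΔG/ΔY = 1 − 612/1,360 = 0.55.

0.55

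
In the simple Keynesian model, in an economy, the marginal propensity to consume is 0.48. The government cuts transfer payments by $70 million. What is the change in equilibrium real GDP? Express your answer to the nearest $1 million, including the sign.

−$65 million

The transfer change shifts disposable income by −$70 million, so first-round consumption changes by c·ΔTR = 0.48 × (−$70 million) = −$33.6 million.
Expenditure multiplier = 1/(1 − MPC) = 1/(1 − 0.48) = 1/0.52 ≈ 1.923.
The transfer multiplier is c × k ≈ 0.923, so ΔY = k × (c·ΔTR) = (−$33.6 million) / 0.52 ≈ −$65 million.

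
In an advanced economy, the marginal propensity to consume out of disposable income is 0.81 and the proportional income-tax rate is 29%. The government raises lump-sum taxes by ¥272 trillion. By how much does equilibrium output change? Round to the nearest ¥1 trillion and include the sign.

−¥519 trillion

A lump-sum tax change of +¥272 trillion shifts disposable income by −¥272 trillion; first-round consumption changes by −c × ΔT = −0.81 × (+¥272 trillion) = −¥220.32 trillion.
Expenditure multiplier = 1/(1 − c(1−t)) = 1/(1 − 0.81×0.71) = 1/0.4249 ≈ 2.353.
The tax multiplier is −c × k ≈ −1.906, so ΔY = k × (−c·ΔT) = (−¥220.32 trillion) / 0.4249 ≈ −¥519 trillion.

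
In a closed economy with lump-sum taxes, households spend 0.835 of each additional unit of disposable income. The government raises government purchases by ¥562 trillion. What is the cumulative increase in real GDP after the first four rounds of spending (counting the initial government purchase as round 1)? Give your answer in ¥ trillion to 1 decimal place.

Round 1 adds ΔG = ¥562 trillion; each later round is MPC = 0.835 times the previous.
After 4 rounds: 562 + 469.27 + 391.84045 + 327.18677575 = ΔG·(1 − c^4)/(1 − c) = 562 × (1 − 0.486122700625)/0.165 ≈ ¥1,750.3 trillion.

¥1,750.3 trillion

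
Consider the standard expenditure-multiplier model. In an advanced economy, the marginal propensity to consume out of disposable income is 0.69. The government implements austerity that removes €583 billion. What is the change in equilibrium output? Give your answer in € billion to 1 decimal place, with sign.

−€1,880.6 billion

Spending multiplier = 1/(1 − MPC) = 1/(1 − 0.69) = 1/0.31 ≈ 3.226.
ΔY = k × ΔG = (−€583 billion) / 0.31 ≈ −€1,880.6 billion.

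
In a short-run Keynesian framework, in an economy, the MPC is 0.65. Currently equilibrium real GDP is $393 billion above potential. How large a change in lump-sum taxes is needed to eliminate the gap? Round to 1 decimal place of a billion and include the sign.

+$211.6 billion

Spending multiplier = 1/(1 − MPC) = 1/(1 − 0.65) = 1/0.35 ≈ 2.857.
Tax multiplier = −c·k = −0.65/0.35 ≈ −1.857. Need ΔY = −$393 billion, so ΔT = ΔY/(−c·k) = −(−$393 billion) × 0.35 / 0.65 ≈ +$211.6 billion.
The government should raise lump-sum taxes by $211.6 billion.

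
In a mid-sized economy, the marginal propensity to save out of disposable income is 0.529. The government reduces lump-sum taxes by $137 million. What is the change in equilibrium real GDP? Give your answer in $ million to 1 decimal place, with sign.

MPC = 1 − MPS = 1 − 0.529 = 0.471.
A lump-sum tax change of −$137 million shifts disposable income by +$137 million; first-round consumption changes by −c × ΔT = −0.471 × (−$137 million) = +$64.527 million.
Expenditure multiplier = 1/(1 − MPC) = 1/(1 − 0.471) = 1/0.529 ≈ 1.89.
The tax multiplier is −c × k ≈ −0.89, so ΔY = k × (−c·ΔT) = (+$64.527 million) / 0.529 ≈ +$122 million.

+$122.0 million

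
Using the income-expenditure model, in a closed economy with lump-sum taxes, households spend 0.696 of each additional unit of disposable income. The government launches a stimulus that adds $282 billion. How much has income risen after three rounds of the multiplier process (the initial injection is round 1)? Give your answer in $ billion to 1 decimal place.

$614.9 billion

Round 1 adds ΔG = $282 billion; each later round is MPC = 0.696 times the previous.
After 3 rounds: 282 + 196.272 + 136.605312 = ΔG·(1 − c^3)/(1 − c) = 282 × (1 − 0.337153536)/0.304 ≈ $614.9 billion.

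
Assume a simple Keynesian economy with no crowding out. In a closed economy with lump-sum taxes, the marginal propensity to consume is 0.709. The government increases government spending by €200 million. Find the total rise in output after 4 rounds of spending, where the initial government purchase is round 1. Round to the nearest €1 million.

€514 million

Round 1 adds ΔG = €200 million; each later round is MPC = 0.709 times the previous.
After 4 rounds: 200 + 141.8 + 100.5362 + 71.2801658 = ΔG·(1 − c^4)/(1 − c) = 200 × (1 − 0.252688187761)/0.291 ≈ €514 million.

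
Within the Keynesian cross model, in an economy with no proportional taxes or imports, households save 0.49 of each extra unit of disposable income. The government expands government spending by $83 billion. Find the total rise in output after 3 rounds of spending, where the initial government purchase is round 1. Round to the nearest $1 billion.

$147 billion

MPC = 1 − MPS = 1 − 0.49 = 0.51.
Round 1 adds ΔG = $83 billion; each later round is MPC = 0.51 times the previous.
After 3 rounds: 83 + 42.33 + 21.5883 = ΔG·(1 − c^3)/(1 − c) = 83 × (1 − 0.132651)/0.49 ≈ $147 billion.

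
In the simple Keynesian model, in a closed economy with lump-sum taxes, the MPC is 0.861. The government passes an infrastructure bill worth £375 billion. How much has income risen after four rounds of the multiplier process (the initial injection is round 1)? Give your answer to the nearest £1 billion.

£1,215 billion

Round 1 adds ΔG = £375 billion; each later round is MPC = 0.861 times the previous.
After 4 rounds: 375 + 322.875 + 277.995375 + 239.354017875 = ΔG·(1 − c^4)/(1 − c) = 375 × (1 − 0.549556825041)/0.139 ≈ £1,215 billion.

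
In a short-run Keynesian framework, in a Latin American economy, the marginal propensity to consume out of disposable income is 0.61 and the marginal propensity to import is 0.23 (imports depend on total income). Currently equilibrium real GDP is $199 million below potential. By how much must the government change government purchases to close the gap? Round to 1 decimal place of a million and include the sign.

+$123.4 million

Spending multiplier = 1/(1 − c + m) = 1/(1 − 0.61 + 0.23) = 1/0.62 ≈ 1.613.
Need ΔY = +$199 million, so ΔG = ΔY/k = (+$199 million) × 0.62 ≈ +$123.4 million.
The government should increase government purchases by $123.4 million.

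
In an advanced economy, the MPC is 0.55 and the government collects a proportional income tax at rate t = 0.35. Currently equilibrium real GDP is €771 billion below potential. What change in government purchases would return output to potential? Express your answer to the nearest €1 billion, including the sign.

Spending multiplier = 1/(1 − c(1−t)) = 1/(1 − 0.55×0.65) = 1/0.6425 ≈ 1.556.
Need ΔY = +€771 billion, so ΔG = ΔY/k = (+€771 billion) × 0.6425 ≈ +€495 billion.
The government should increase government purchases by €495 billion.

+€495 billion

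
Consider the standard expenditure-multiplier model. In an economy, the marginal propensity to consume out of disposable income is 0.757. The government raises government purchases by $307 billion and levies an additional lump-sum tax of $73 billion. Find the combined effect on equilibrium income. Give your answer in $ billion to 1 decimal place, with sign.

+$1,036.0 billion

Expenditure multiplier = 1/(1 − MPC) = 1/(1 − 0.757) = 1/0.243 ≈ 4.115.
ΔG contributes k·ΔG = (+$307 billion) / 0.243 ≈ +$1,263.4 billion.
ΔT of +$73 billion changes first-round spending by −c·ΔT = −$55.261 billion, contributing k·(−c·ΔT) = (−$55.261 billion) / 0.243 ≈ −$227.4 billion.
Net ΔY = k(ΔG − c·ΔT) = (+$251.739 billion) / 0.243 ≈ +$1,036 billion.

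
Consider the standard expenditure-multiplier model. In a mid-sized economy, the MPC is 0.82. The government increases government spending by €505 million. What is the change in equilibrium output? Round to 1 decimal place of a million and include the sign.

Government-spending multiplier = 1/(1 − MPC) = 1/(1 − 0.82) = 1/0.18 ≈ 5.556.
ΔY = k × ΔG = (+€505 million) / 0.18 ≈ +€2,805.6 million.

+€2,805.6 million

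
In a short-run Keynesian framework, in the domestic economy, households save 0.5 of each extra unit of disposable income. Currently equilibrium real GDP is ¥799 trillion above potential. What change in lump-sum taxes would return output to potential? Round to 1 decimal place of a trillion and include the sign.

+¥799.0 trillion

MPC = 1 − MPS = 1 − 0.5 = 0.5.
Spending multiplier = 1/(1 − MPC) = 1/(1 − 0.5) = 1/0.5 = 2.
Tax multiplier = −c·k = −0.5/0.5 = −1. Need ΔY = −¥799 trillion, so ΔT = ΔY/(−c·k) = −(−¥799 trillion) × 0.5 / 0.5 = +¥799 trillion.
The government should raise lump-sum taxes by ¥799 trillion.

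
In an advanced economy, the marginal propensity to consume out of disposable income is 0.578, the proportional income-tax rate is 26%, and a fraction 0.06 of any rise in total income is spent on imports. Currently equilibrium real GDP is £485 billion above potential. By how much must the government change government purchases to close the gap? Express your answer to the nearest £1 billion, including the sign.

Spending multiplier = 1/(1 − c(1−t) + m) = 1/(1 − 0.578×0.74 + 0.06) = 1/0.63228 ≈ 1.582.
Need ΔY = −£485 billion, so ΔG = ΔY/k = (−£485 billion) × 0.63228 ≈ −£307 billion.
The government should cut government purchases by £307 billion.

−£307 billion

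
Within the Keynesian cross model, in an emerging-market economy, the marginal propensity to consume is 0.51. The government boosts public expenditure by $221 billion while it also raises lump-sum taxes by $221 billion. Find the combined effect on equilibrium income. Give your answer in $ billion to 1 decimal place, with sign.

Expenditure multiplier = 1/(1 − MPC) = 1/(1 − 0.51) = 1/0.49 ≈ 2.041.
ΔG contributes k·ΔG = (+$221 billion) / 0.49 ≈ +$451 billion.
ΔT of +$221 billion changes first-round spending by −c·ΔT = −$112.71 billion, contributing k·(−c·ΔT) = (−$112.71 billion) / 0.49 ≈ −$230 billion.
With ΔG = ΔT and no other leakages, the balanced-budget multiplier is 1, so ΔY = ΔG = +$221 billion.

+$221.0 billion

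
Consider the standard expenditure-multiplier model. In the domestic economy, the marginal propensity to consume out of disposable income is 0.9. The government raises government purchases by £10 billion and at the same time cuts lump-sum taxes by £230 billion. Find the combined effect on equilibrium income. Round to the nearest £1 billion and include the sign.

+£2,170 billion

Expenditure multiplier = 1/(1 − MPC) = 1/(1 − 0.9) = 1/0.1 = 10.
ΔG contributes k·ΔG = (+£10 billion) / 0.1 = +£100 billion.
ΔT of −£230 billion changes first-round spending by −c·ΔT = +£207 billion, contributing k·(−c·ΔT) = (+£207 billion) / 0.1 = +£2,070 billion.
Net ΔY = k(ΔG − c·ΔT) = (+£217 billion) / 0.1 = +£2,170 billion.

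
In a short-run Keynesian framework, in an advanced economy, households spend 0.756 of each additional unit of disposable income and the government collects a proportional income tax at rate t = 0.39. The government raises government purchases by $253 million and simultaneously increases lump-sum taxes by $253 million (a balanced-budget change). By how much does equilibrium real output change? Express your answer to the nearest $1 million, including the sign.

+$115 million

Expenditure multiplier = 1/(1 − c(1−t)) = 1/(1 − 0.756×0.61) = 1/0.53884 ≈ 1.856.
ΔG contributes k·ΔG = (+$253 million) / 0.53884 ≈ +$469.5 million.
ΔT of +$253 million changes first-round spending by −c·ΔT = −$191.268 million, contributing k·(−c·ΔT) = (−$191.268 million) / 0.53884 ≈ −$355 million.
Net ΔY = k(ΔG − c·ΔT) = (+$61.732 million) / 0.53884 ≈ +$115 million.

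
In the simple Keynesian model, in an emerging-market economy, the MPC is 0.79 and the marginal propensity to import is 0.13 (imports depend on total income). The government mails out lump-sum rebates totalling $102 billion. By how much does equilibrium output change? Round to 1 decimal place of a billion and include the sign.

+$237.0 billion

A lump-sum tax change of −$102 billion shifts disposable income by +$102 billion; first-round consumption changes by −c × ΔT = −0.79 × (−$102 billion) = +$80.58 billion.
Expenditure multiplier = 1/(1 − c + m) = 1/(1 − 0.79 + 0.13) = 1/0.34 ≈ 2.941.
The tax multiplier is −c × k ≈ −2.324, so ΔY = k × (−c·ΔT) = (+$80.58 billion) / 0.34 = +$237 billion.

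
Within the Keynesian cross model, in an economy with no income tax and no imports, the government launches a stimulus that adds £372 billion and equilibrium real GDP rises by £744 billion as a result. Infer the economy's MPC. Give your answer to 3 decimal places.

Implied spending multiplier k = ΔY/ΔG = 744/372 = 2.
Since k = 1/(1 − MPC), MPC = 1 − 1/k = 1 − ΔG/ΔY = 1 − 372/744 = 0.500.

0.500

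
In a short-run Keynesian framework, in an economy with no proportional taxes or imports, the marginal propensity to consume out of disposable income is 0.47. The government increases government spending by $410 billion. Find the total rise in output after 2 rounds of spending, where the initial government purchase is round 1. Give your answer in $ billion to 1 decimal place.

Round 1 adds ΔG = $410 billion; each later round is MPC = 0.47 times the previous.
After 2 rounds: 410 + 192.7 = ΔG·(1 − c^2)/(1 − c) = 410 × (1 − 0.2209)/0.53 = $602.7 billion.

$602.7 billion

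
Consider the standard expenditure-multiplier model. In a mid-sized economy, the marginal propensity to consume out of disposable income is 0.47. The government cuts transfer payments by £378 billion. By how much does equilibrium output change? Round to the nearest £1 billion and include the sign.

−£335 billion

The transfer change shifts disposable income by −£378 billion, so first-round consumption changes by c·ΔTR = 0.47 × (−£378 billion) = −£177.66 billion.
Expenditure multiplier = 1/(1 − MPC) = 1/(1 − 0.47) = 1/0.53 ≈ 1.887.
The transfer multiplier is c × k ≈ 0.887, so ΔY = k × (c·ΔTR) = (−£177.66 billion) / 0.53 ≈ −£335 billion.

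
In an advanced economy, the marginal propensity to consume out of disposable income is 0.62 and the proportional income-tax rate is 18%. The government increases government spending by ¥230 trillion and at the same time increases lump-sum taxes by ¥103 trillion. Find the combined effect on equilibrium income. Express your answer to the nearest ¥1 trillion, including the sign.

+¥338 trillion

Expenditure multiplier = 1/(1 − c(1−t)) = 1/(1 − 0.62×0.82) = 1/0.4916 ≈ 2.034.
ΔG contributes k·ΔG = (+¥230 trillion) / 0.4916 ≈ +¥467.9 trillion.
ΔT of +¥103 trillion changes first-round spending by −c·ΔT = −¥63.86 trillion, contributing k·(−c·ΔT) = (−¥63.86 trillion) / 0.4916 ≈ −¥129.9 trillion.
Net ΔY = k(ΔG − c·ΔT) = (+¥166.14 trillion) / 0.4916 ≈ +¥338 trillion.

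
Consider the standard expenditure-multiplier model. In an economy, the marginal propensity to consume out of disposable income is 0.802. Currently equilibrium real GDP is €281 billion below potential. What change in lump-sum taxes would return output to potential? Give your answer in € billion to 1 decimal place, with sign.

Spending multiplier = 1/(1 − MPC) = 1/(1 − 0.802) = 1/0.198 ≈ 5.051.
Tax multiplier = −c·k = −0.802/0.198 ≈ −4.051. Need ΔY = +€281 billion, so ΔT = ΔY/(−c·k) = −(+€281 billion) × 0.198 / 0.802 ≈ −€69.4 billion.
The government should cut lump-sum taxes by €69.4 billion.

−€69.4 billion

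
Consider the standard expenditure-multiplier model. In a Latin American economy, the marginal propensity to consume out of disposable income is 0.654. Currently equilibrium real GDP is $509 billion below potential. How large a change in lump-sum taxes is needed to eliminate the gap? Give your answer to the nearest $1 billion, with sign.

Spending multiplier = 1/(1 − MPC) = 1/(1 − 0.654) = 1/0.346 ≈ 2.89.
Tax multiplier = −c·k = −0.654/0.346 ≈ −1.89. Need ΔY = +$509 billion, so ΔT = ΔY/(−c·k) = −(+$509 billion) × 0.346 / 0.654 ≈ −$269 billion.
The government should cut lump-sum taxes by $269 billion.

−$269 billion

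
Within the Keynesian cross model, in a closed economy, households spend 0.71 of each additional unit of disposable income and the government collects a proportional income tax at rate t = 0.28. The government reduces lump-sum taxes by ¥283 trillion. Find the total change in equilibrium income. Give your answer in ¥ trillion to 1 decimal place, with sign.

+¥411.1 trillion

A lump-sum tax change of −¥283 trillion shifts disposable income by +¥283 trillion; first-round consumption changes by −c × ΔT = −0.71 × (−¥283 trillion) = +¥200.93 trillion.
Expenditure multiplier = 1/(1 − c(1−t)) = 1/(1 − 0.71×0.72) = 1/0.4888 ≈ 2.046.
The tax multiplier is −c × k ≈ −1.453, so ΔY = k × (−c·ΔT) = (+¥200.93 trillion) / 0.4888 ≈ +¥411.1 trillion.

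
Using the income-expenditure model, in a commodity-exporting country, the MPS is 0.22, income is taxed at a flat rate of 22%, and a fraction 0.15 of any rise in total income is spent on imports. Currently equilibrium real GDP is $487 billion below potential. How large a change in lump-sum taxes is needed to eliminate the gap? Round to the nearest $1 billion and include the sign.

−$338 billion

MPC = 1 − MPS = 1 − 0.22 = 0.78.
Spending multiplier = 1/(1 − c(1−t) + m) = 1/(1 − 0.78×0.78 + 0.15) = 1/0.5416 ≈ 1.846.
Tax multiplier = −c·k = −0.78/0.5416 ≈ −1.44. Need ΔY = +$487 billion, so ΔT = ΔY/(−c·k) = −(+$487 billion) × 0.5416 / 0.78 ≈ −$338 billion.
The government should cut lump-sum taxes by $338 billion.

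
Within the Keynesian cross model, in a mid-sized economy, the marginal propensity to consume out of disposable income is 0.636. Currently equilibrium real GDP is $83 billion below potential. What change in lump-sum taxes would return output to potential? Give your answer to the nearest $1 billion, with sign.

Spending multiplier = 1/(1 − MPC) = 1/(1 − 0.636) = 1/0.364 ≈ 2.747.
Tax multiplier = −c·k = −0.636/0.364 ≈ −1.747. Need ΔY = +$83 billion, so ΔT = ΔY/(−c·k) = −(+$83 billion) × 0.364 / 0.636 ≈ −$48 billion.
The government should cut lump-sum taxes by $48 billion.

−$48 billion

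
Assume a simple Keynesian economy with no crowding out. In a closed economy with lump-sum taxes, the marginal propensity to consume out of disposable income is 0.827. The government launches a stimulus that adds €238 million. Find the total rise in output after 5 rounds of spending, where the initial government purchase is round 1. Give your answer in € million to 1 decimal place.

€843.5 million

Round 1 adds ΔG = €238 million; each later round is MPC = 0.827 times the previous.
After 5 rounds: 238 + 196.826 + 162.775102 + 134.615009354 + 111.326612735758 = ΔG·(1 − c^5)/(1 − c) = 238 × (1 − 0.386836591312907)/0.173 ≈ €843.5 million.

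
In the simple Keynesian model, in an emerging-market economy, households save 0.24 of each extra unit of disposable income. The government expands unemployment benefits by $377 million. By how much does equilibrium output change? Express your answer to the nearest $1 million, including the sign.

MPC = 1 − MPS = 1 − 0.24 = 0.76.
The transfer change shifts disposable income by +$377 million, so first-round consumption changes by c·ΔTR = 0.76 × (+$377 million) = +$286.52 million.
Expenditure multiplier = 1/(1 − MPC) = 1/(1 − 0.76) = 1/0.24 ≈ 4.167.
The transfer multiplier is c × k ≈ 3.167, so ΔY = k × (c·ΔTR) = (+$286.52 million) / 0.24 ≈ +$1,194 million.

+$1,194 million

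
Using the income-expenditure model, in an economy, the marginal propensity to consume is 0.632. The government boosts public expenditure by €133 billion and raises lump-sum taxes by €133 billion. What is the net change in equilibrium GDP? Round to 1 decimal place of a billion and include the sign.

+€133.0 billion

Expenditure multiplier = 1/(1 − MPC) = 1/(1 − 0.632) = 1/0.368 ≈ 2.717.
ΔG contributes k·ΔG = (+€133 billion) / 0.368 ≈ +€361.4 billion.
ΔT of +€133 billion changes first-round spending by −c·ΔT = −€84.056 billion, contributing k·(−c·ΔT) = (−€84.056 billion) / 0.368 ≈ −€228.4 billion.
With ΔG = ΔT and no other leakages, the balanced-budget multiplier is 1, so ΔY = ΔG = +€133 billion.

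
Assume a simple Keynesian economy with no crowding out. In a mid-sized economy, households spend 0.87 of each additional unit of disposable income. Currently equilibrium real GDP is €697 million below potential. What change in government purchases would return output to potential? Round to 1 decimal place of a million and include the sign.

Spending multiplier = 1/(1 − MPC) = 1/(1 − 0.87) = 1/0.13 ≈ 7.692.
Need ΔY = +€697 million, so ΔG = ΔY/k = (+€697 million) × 0.13 ≈ +€90.6 million.
The government should increase government purchases by €90.6 million.

+€90.6 million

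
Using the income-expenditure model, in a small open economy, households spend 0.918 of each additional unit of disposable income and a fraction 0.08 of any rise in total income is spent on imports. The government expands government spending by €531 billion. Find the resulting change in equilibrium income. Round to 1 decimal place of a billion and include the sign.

Expenditure multiplier = 1/(1 − c + m) = 1/(1 − 0.918 + 0.08) = 1/0.162 ≈ 6.173.
ΔY = k × ΔG = (+€531 billion) / 0.162 ≈ +€3,277.8 billion.

+€3,277.8 billion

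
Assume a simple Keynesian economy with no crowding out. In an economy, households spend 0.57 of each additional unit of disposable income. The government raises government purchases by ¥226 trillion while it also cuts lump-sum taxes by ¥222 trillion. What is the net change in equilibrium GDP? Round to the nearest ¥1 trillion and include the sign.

+¥820 trillion

Expenditure multiplier = 1/(1 − MPC) = 1/(1 − 0.57) = 1/0.43 ≈ 2.326.
ΔG contributes k·ΔG = (+¥226 trillion) / 0.43 ≈ +¥525.6 trillion.
ΔT of −¥222 trillion changes first-round spending by −c·ΔT = +¥126.54 trillion, contributing k·(−c·ΔT) = (+¥126.54 trillion) / 0.43 ≈ +¥294.3 trillion.
Net ΔY = k(ΔG − c·ΔT) = (+¥352.54 trillion) / 0.43 ≈ +¥820 trillion.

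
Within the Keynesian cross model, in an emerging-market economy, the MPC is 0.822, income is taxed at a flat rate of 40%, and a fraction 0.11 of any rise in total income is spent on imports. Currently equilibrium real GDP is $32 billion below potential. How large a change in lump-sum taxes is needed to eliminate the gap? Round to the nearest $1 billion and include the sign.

Spending multiplier = 1/(1 − c(1−t) + m) = 1/(1 − 0.822×0.6 + 0.11) = 1/0.6168 ≈ 1.621.
Tax multiplier = −c·k = −0.822/0.6168 ≈ −1.333. Need ΔY = +$32 billion, so ΔT = ΔY/(−c·k) = −(+$32 billion) × 0.6168 / 0.822 ≈ −$24 billion.
The government should cut lump-sum taxes by $24 billion.

−$24 billion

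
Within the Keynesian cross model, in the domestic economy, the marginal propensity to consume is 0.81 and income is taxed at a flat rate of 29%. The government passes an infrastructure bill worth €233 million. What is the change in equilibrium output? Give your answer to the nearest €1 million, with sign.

Government-spending multiplier = 1/(1 − c(1−t)) = 1/(1 − 0.81×0.71) = 1/0.4249 ≈ 2.353.
ΔY = k × ΔG = (+€233 million) / 0.4249 ≈ +€548 million.

+€548 million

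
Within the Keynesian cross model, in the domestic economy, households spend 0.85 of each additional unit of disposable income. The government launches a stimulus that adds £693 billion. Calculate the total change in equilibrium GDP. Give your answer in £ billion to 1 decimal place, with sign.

+£4,620.0 billion

Expenditure multiplier = 1/(1 − MPC) = 1/(1 − 0.85) = 1/0.15 ≈ 6.667.
ΔY = k × ΔG = (+£693 billion) / 0.15 = +£4,620 billion.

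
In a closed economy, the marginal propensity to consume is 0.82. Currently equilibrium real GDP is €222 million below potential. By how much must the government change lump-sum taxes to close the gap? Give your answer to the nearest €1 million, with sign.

−€49 million

Spending multiplier = 1/(1 − MPC) = 1/(1 − 0.82) = 1/0.18 ≈ 5.556.
Tax multiplier = −c·k = −0.82/0.18 ≈ −4.556. Need ΔY = +€222 million, so ΔT = ΔY/(−c·k) = −(+€222 million) × 0.18 / 0.82 ≈ −€49 million.
The government should cut lump-sum taxes by €49 million.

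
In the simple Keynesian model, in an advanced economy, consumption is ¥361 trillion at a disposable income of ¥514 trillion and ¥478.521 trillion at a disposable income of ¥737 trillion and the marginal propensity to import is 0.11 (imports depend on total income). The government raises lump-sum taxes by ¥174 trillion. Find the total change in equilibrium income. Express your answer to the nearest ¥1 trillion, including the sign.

−¥157 trillion

MPC = ΔC/ΔYd = (478.521 − 361)/(737 − 514) = 117.521/223 = 0.527.
A lump-sum tax change of +¥174 trillion shifts disposable income by −¥174 trillion; first-round consumption changes by −c × ΔT = −0.527 × (+¥174 trillion) = −¥91.698 trillion.
Expenditure multiplier = 1/(1 − c + m) = 1/(1 − 0.527 + 0.11) = 1/0.583 ≈ 1.715.
The tax multiplier is −c × k ≈ −0.904, so ΔY = k × (−c·ΔT) = (−¥91.698 trillion) / 0.583 ≈ −¥157 trillion.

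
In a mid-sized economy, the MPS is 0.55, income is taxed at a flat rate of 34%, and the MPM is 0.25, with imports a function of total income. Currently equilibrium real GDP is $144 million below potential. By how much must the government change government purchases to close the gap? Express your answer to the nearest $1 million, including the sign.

+$137 million

MPC = 1 − MPS = 1 − 0.55 = 0.45.
Spending multiplier = 1/(1 − c(1−t) + m) = 1/(1 − 0.45×0.66 + 0.25) = 1/0.953 ≈ 1.049.
Need ΔY = +$144 million, so ΔG = ΔY/k = (+$144 million) × 0.953 ≈ +$137 million.
The government should increase government purchases by $137 million.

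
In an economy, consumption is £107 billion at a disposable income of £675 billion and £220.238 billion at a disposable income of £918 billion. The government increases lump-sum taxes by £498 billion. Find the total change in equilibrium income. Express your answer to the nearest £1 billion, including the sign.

−£435 billion

MPC = ΔC/ΔYd = (220.238 − 107)/(918 − 675) = 113.238/243 = 0.466.
A lump-sum tax change of +£498 billion shifts disposable income by −£498 billion; first-round consumption changes by −c × ΔT = −0.466 × (+£498 billion) = −£232.068 billion.
Expenditure multiplier = 1/(1 − MPC) = 1/(1 − 0.466) = 1/0.534 ≈ 1.873.
The tax multiplier is −c × k ≈ −0.873, so ΔY = k × (−c·ΔT) = (−£232.068 billion) / 0.534 ≈ −£435 billion.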